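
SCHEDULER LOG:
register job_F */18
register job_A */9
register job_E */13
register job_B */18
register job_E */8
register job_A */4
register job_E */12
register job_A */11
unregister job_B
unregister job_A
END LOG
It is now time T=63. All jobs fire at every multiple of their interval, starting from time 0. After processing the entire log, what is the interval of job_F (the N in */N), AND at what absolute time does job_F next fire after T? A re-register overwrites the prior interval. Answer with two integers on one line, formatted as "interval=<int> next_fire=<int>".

Answer: interval=18 next_fire=72

Derivation:
Op 1: register job_F */18 -> active={job_F:*/18}
Op 2: register job_A */9 -> active={job_A:*/9, job_F:*/18}
Op 3: register job_E */13 -> active={job_A:*/9, job_E:*/13, job_F:*/18}
Op 4: register job_B */18 -> active={job_A:*/9, job_B:*/18, job_E:*/13, job_F:*/18}
Op 5: register job_E */8 -> active={job_A:*/9, job_B:*/18, job_E:*/8, job_F:*/18}
Op 6: register job_A */4 -> active={job_A:*/4, job_B:*/18, job_E:*/8, job_F:*/18}
Op 7: register job_E */12 -> active={job_A:*/4, job_B:*/18, job_E:*/12, job_F:*/18}
Op 8: register job_A */11 -> active={job_A:*/11, job_B:*/18, job_E:*/12, job_F:*/18}
Op 9: unregister job_B -> active={job_A:*/11, job_E:*/12, job_F:*/18}
Op 10: unregister job_A -> active={job_E:*/12, job_F:*/18}
Final interval of job_F = 18
Next fire of job_F after T=63: (63//18+1)*18 = 72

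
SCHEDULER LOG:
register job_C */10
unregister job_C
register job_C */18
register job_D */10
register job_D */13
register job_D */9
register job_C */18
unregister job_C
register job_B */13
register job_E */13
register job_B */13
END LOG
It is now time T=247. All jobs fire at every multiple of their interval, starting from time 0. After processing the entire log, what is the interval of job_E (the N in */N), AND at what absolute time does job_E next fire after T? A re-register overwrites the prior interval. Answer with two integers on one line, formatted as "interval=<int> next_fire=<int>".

Op 1: register job_C */10 -> active={job_C:*/10}
Op 2: unregister job_C -> active={}
Op 3: register job_C */18 -> active={job_C:*/18}
Op 4: register job_D */10 -> active={job_C:*/18, job_D:*/10}
Op 5: register job_D */13 -> active={job_C:*/18, job_D:*/13}
Op 6: register job_D */9 -> active={job_C:*/18, job_D:*/9}
Op 7: register job_C */18 -> active={job_C:*/18, job_D:*/9}
Op 8: unregister job_C -> active={job_D:*/9}
Op 9: register job_B */13 -> active={job_B:*/13, job_D:*/9}
Op 10: register job_E */13 -> active={job_B:*/13, job_D:*/9, job_E:*/13}
Op 11: register job_B */13 -> active={job_B:*/13, job_D:*/9, job_E:*/13}
Final interval of job_E = 13
Next fire of job_E after T=247: (247//13+1)*13 = 260

Answer: interval=13 next_fire=260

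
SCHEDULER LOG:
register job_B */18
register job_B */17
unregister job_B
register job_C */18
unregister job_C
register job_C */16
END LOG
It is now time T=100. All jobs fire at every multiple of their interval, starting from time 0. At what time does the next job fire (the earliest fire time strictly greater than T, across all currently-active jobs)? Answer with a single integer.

Op 1: register job_B */18 -> active={job_B:*/18}
Op 2: register job_B */17 -> active={job_B:*/17}
Op 3: unregister job_B -> active={}
Op 4: register job_C */18 -> active={job_C:*/18}
Op 5: unregister job_C -> active={}
Op 6: register job_C */16 -> active={job_C:*/16}
  job_C: interval 16, next fire after T=100 is 112
Earliest fire time = 112 (job job_C)

Answer: 112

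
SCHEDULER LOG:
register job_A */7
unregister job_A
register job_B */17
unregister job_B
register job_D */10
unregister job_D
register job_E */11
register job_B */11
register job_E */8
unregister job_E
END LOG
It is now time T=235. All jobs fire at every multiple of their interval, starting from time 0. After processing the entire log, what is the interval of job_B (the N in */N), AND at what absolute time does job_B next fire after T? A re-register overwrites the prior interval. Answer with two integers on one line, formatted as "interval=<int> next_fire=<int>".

Op 1: register job_A */7 -> active={job_A:*/7}
Op 2: unregister job_A -> active={}
Op 3: register job_B */17 -> active={job_B:*/17}
Op 4: unregister job_B -> active={}
Op 5: register job_D */10 -> active={job_D:*/10}
Op 6: unregister job_D -> active={}
Op 7: register job_E */11 -> active={job_E:*/11}
Op 8: register job_B */11 -> active={job_B:*/11, job_E:*/11}
Op 9: register job_E */8 -> active={job_B:*/11, job_E:*/8}
Op 10: unregister job_E -> active={job_B:*/11}
Final interval of job_B = 11
Next fire of job_B after T=235: (235//11+1)*11 = 242

Answer: interval=11 next_fire=242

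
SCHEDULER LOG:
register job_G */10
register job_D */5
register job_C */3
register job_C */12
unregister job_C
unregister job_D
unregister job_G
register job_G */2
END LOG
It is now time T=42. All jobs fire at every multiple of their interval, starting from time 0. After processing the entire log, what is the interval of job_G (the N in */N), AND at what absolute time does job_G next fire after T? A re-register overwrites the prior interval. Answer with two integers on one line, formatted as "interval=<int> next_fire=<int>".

Answer: interval=2 next_fire=44

Derivation:
Op 1: register job_G */10 -> active={job_G:*/10}
Op 2: register job_D */5 -> active={job_D:*/5, job_G:*/10}
Op 3: register job_C */3 -> active={job_C:*/3, job_D:*/5, job_G:*/10}
Op 4: register job_C */12 -> active={job_C:*/12, job_D:*/5, job_G:*/10}
Op 5: unregister job_C -> active={job_D:*/5, job_G:*/10}
Op 6: unregister job_D -> active={job_G:*/10}
Op 7: unregister job_G -> active={}
Op 8: register job_G */2 -> active={job_G:*/2}
Final interval of job_G = 2
Next fire of job_G after T=42: (42//2+1)*2 = 44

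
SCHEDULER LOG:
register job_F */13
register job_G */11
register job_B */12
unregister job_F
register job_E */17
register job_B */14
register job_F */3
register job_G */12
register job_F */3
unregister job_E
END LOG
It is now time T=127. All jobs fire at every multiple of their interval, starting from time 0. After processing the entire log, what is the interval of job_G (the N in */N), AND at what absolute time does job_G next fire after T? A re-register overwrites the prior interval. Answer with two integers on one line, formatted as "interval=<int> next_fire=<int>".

Answer: interval=12 next_fire=132

Derivation:
Op 1: register job_F */13 -> active={job_F:*/13}
Op 2: register job_G */11 -> active={job_F:*/13, job_G:*/11}
Op 3: register job_B */12 -> active={job_B:*/12, job_F:*/13, job_G:*/11}
Op 4: unregister job_F -> active={job_B:*/12, job_G:*/11}
Op 5: register job_E */17 -> active={job_B:*/12, job_E:*/17, job_G:*/11}
Op 6: register job_B */14 -> active={job_B:*/14, job_E:*/17, job_G:*/11}
Op 7: register job_F */3 -> active={job_B:*/14, job_E:*/17, job_F:*/3, job_G:*/11}
Op 8: register job_G */12 -> active={job_B:*/14, job_E:*/17, job_F:*/3, job_G:*/12}
Op 9: register job_F */3 -> active={job_B:*/14, job_E:*/17, job_F:*/3, job_G:*/12}
Op 10: unregister job_E -> active={job_B:*/14, job_F:*/3, job_G:*/12}
Final interval of job_G = 12
Next fire of job_G after T=127: (127//12+1)*12 = 132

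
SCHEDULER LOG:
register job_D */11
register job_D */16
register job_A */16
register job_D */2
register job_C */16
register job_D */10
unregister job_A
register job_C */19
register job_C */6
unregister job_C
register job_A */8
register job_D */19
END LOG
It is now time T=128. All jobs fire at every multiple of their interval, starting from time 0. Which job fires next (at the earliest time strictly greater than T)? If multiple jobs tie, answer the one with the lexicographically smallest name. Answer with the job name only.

Op 1: register job_D */11 -> active={job_D:*/11}
Op 2: register job_D */16 -> active={job_D:*/16}
Op 3: register job_A */16 -> active={job_A:*/16, job_D:*/16}
Op 4: register job_D */2 -> active={job_A:*/16, job_D:*/2}
Op 5: register job_C */16 -> active={job_A:*/16, job_C:*/16, job_D:*/2}
Op 6: register job_D */10 -> active={job_A:*/16, job_C:*/16, job_D:*/10}
Op 7: unregister job_A -> active={job_C:*/16, job_D:*/10}
Op 8: register job_C */19 -> active={job_C:*/19, job_D:*/10}
Op 9: register job_C */6 -> active={job_C:*/6, job_D:*/10}
Op 10: unregister job_C -> active={job_D:*/10}
Op 11: register job_A */8 -> active={job_A:*/8, job_D:*/10}
Op 12: register job_D */19 -> active={job_A:*/8, job_D:*/19}
  job_A: interval 8, next fire after T=128 is 136
  job_D: interval 19, next fire after T=128 is 133
Earliest = 133, winner (lex tiebreak) = job_D

Answer: job_D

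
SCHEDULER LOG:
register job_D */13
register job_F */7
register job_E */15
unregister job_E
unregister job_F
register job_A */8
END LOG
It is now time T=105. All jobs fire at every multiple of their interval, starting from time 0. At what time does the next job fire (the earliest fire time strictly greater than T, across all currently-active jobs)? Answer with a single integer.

Answer: 112

Derivation:
Op 1: register job_D */13 -> active={job_D:*/13}
Op 2: register job_F */7 -> active={job_D:*/13, job_F:*/7}
Op 3: register job_E */15 -> active={job_D:*/13, job_E:*/15, job_F:*/7}
Op 4: unregister job_E -> active={job_D:*/13, job_F:*/7}
Op 5: unregister job_F -> active={job_D:*/13}
Op 6: register job_A */8 -> active={job_A:*/8, job_D:*/13}
  job_A: interval 8, next fire after T=105 is 112
  job_D: interval 13, next fire after T=105 is 117
Earliest fire time = 112 (job job_A)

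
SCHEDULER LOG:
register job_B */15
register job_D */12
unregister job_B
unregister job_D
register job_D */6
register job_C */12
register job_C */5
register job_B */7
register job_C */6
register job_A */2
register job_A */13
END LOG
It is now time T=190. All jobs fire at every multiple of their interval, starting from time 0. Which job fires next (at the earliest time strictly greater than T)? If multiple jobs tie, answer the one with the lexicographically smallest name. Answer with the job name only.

Op 1: register job_B */15 -> active={job_B:*/15}
Op 2: register job_D */12 -> active={job_B:*/15, job_D:*/12}
Op 3: unregister job_B -> active={job_D:*/12}
Op 4: unregister job_D -> active={}
Op 5: register job_D */6 -> active={job_D:*/6}
Op 6: register job_C */12 -> active={job_C:*/12, job_D:*/6}
Op 7: register job_C */5 -> active={job_C:*/5, job_D:*/6}
Op 8: register job_B */7 -> active={job_B:*/7, job_C:*/5, job_D:*/6}
Op 9: register job_C */6 -> active={job_B:*/7, job_C:*/6, job_D:*/6}
Op 10: register job_A */2 -> active={job_A:*/2, job_B:*/7, job_C:*/6, job_D:*/6}
Op 11: register job_A */13 -> active={job_A:*/13, job_B:*/7, job_C:*/6, job_D:*/6}
  job_A: interval 13, next fire after T=190 is 195
  job_B: interval 7, next fire after T=190 is 196
  job_C: interval 6, next fire after T=190 is 192
  job_D: interval 6, next fire after T=190 is 192
Earliest = 192, winner (lex tiebreak) = job_C

Answer: job_C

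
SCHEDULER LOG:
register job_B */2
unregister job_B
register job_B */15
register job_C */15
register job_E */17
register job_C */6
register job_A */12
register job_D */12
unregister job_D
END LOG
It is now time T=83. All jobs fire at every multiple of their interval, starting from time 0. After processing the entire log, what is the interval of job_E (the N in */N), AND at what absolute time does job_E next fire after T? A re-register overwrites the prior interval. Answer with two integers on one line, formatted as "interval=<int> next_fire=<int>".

Op 1: register job_B */2 -> active={job_B:*/2}
Op 2: unregister job_B -> active={}
Op 3: register job_B */15 -> active={job_B:*/15}
Op 4: register job_C */15 -> active={job_B:*/15, job_C:*/15}
Op 5: register job_E */17 -> active={job_B:*/15, job_C:*/15, job_E:*/17}
Op 6: register job_C */6 -> active={job_B:*/15, job_C:*/6, job_E:*/17}
Op 7: register job_A */12 -> active={job_A:*/12, job_B:*/15, job_C:*/6, job_E:*/17}
Op 8: register job_D */12 -> active={job_A:*/12, job_B:*/15, job_C:*/6, job_D:*/12, job_E:*/17}
Op 9: unregister job_D -> active={job_A:*/12, job_B:*/15, job_C:*/6, job_E:*/17}
Final interval of job_E = 17
Next fire of job_E after T=83: (83//17+1)*17 = 85

Answer: interval=17 next_fire=85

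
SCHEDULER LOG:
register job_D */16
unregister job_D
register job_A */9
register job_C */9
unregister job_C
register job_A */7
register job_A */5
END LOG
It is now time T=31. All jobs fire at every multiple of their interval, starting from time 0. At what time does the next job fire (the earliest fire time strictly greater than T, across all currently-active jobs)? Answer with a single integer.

Op 1: register job_D */16 -> active={job_D:*/16}
Op 2: unregister job_D -> active={}
Op 3: register job_A */9 -> active={job_A:*/9}
Op 4: register job_C */9 -> active={job_A:*/9, job_C:*/9}
Op 5: unregister job_C -> active={job_A:*/9}
Op 6: register job_A */7 -> active={job_A:*/7}
Op 7: register job_A */5 -> active={job_A:*/5}
  job_A: interval 5, next fire after T=31 is 35
Earliest fire time = 35 (job job_A)

Answer: 35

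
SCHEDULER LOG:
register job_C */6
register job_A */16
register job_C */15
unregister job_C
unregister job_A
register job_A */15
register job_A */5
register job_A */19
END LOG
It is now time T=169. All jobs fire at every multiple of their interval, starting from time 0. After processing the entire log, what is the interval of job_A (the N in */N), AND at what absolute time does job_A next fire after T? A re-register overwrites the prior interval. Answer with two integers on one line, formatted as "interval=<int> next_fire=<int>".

Answer: interval=19 next_fire=171

Derivation:
Op 1: register job_C */6 -> active={job_C:*/6}
Op 2: register job_A */16 -> active={job_A:*/16, job_C:*/6}
Op 3: register job_C */15 -> active={job_A:*/16, job_C:*/15}
Op 4: unregister job_C -> active={job_A:*/16}
Op 5: unregister job_A -> active={}
Op 6: register job_A */15 -> active={job_A:*/15}
Op 7: register job_A */5 -> active={job_A:*/5}
Op 8: register job_A */19 -> active={job_A:*/19}
Final interval of job_A = 19
Next fire of job_A after T=169: (169//19+1)*19 = 171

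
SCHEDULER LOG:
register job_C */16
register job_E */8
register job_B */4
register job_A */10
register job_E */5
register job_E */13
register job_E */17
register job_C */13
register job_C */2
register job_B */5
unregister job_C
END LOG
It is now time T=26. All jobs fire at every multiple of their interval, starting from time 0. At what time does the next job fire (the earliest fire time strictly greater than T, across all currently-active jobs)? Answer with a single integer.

Op 1: register job_C */16 -> active={job_C:*/16}
Op 2: register job_E */8 -> active={job_C:*/16, job_E:*/8}
Op 3: register job_B */4 -> active={job_B:*/4, job_C:*/16, job_E:*/8}
Op 4: register job_A */10 -> active={job_A:*/10, job_B:*/4, job_C:*/16, job_E:*/8}
Op 5: register job_E */5 -> active={job_A:*/10, job_B:*/4, job_C:*/16, job_E:*/5}
Op 6: register job_E */13 -> active={job_A:*/10, job_B:*/4, job_C:*/16, job_E:*/13}
Op 7: register job_E */17 -> active={job_A:*/10, job_B:*/4, job_C:*/16, job_E:*/17}
Op 8: register job_C */13 -> active={job_A:*/10, job_B:*/4, job_C:*/13, job_E:*/17}
Op 9: register job_C */2 -> active={job_A:*/10, job_B:*/4, job_C:*/2, job_E:*/17}
Op 10: register job_B */5 -> active={job_A:*/10, job_B:*/5, job_C:*/2, job_E:*/17}
Op 11: unregister job_C -> active={job_A:*/10, job_B:*/5, job_E:*/17}
  job_A: interval 10, next fire after T=26 is 30
  job_B: interval 5, next fire after T=26 is 30
  job_E: interval 17, next fire after T=26 is 34
Earliest fire time = 30 (job job_A)

Answer: 30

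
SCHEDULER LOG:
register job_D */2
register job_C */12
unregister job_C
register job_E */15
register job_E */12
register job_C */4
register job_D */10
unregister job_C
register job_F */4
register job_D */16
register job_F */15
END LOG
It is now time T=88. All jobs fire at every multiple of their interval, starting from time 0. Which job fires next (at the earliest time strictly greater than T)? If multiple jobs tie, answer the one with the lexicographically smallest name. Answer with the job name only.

Answer: job_F

Derivation:
Op 1: register job_D */2 -> active={job_D:*/2}
Op 2: register job_C */12 -> active={job_C:*/12, job_D:*/2}
Op 3: unregister job_C -> active={job_D:*/2}
Op 4: register job_E */15 -> active={job_D:*/2, job_E:*/15}
Op 5: register job_E */12 -> active={job_D:*/2, job_E:*/12}
Op 6: register job_C */4 -> active={job_C:*/4, job_D:*/2, job_E:*/12}
Op 7: register job_D */10 -> active={job_C:*/4, job_D:*/10, job_E:*/12}
Op 8: unregister job_C -> active={job_D:*/10, job_E:*/12}
Op 9: register job_F */4 -> active={job_D:*/10, job_E:*/12, job_F:*/4}
Op 10: register job_D */16 -> active={job_D:*/16, job_E:*/12, job_F:*/4}
Op 11: register job_F */15 -> active={job_D:*/16, job_E:*/12, job_F:*/15}
  job_D: interval 16, next fire after T=88 is 96
  job_E: interval 12, next fire after T=88 is 96
  job_F: interval 15, next fire after T=88 is 90
Earliest = 90, winner (lex tiebreak) = job_F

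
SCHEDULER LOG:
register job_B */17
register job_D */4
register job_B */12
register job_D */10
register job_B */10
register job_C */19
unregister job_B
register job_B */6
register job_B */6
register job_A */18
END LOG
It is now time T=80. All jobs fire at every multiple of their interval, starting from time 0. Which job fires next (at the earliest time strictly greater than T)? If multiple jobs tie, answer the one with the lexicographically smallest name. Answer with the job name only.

Answer: job_B

Derivation:
Op 1: register job_B */17 -> active={job_B:*/17}
Op 2: register job_D */4 -> active={job_B:*/17, job_D:*/4}
Op 3: register job_B */12 -> active={job_B:*/12, job_D:*/4}
Op 4: register job_D */10 -> active={job_B:*/12, job_D:*/10}
Op 5: register job_B */10 -> active={job_B:*/10, job_D:*/10}
Op 6: register job_C */19 -> active={job_B:*/10, job_C:*/19, job_D:*/10}
Op 7: unregister job_B -> active={job_C:*/19, job_D:*/10}
Op 8: register job_B */6 -> active={job_B:*/6, job_C:*/19, job_D:*/10}
Op 9: register job_B */6 -> active={job_B:*/6, job_C:*/19, job_D:*/10}
Op 10: register job_A */18 -> active={job_A:*/18, job_B:*/6, job_C:*/19, job_D:*/10}
  job_A: interval 18, next fire after T=80 is 90
  job_B: interval 6, next fire after T=80 is 84
  job_C: interval 19, next fire after T=80 is 95
  job_D: interval 10, next fire after T=80 is 90
Earliest = 84, winner (lex tiebreak) = job_B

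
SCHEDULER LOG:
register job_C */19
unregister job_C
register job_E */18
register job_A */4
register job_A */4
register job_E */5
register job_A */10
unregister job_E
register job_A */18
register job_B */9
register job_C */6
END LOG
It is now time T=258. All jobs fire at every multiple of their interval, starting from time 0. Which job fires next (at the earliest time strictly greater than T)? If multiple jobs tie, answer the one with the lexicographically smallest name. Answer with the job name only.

Answer: job_B

Derivation:
Op 1: register job_C */19 -> active={job_C:*/19}
Op 2: unregister job_C -> active={}
Op 3: register job_E */18 -> active={job_E:*/18}
Op 4: register job_A */4 -> active={job_A:*/4, job_E:*/18}
Op 5: register job_A */4 -> active={job_A:*/4, job_E:*/18}
Op 6: register job_E */5 -> active={job_A:*/4, job_E:*/5}
Op 7: register job_A */10 -> active={job_A:*/10, job_E:*/5}
Op 8: unregister job_E -> active={job_A:*/10}
Op 9: register job_A */18 -> active={job_A:*/18}
Op 10: register job_B */9 -> active={job_A:*/18, job_B:*/9}
Op 11: register job_C */6 -> active={job_A:*/18, job_B:*/9, job_C:*/6}
  job_A: interval 18, next fire after T=258 is 270
  job_B: interval 9, next fire after T=258 is 261
  job_C: interval 6, next fire after T=258 is 264
Earliest = 261, winner (lex tiebreak) = job_B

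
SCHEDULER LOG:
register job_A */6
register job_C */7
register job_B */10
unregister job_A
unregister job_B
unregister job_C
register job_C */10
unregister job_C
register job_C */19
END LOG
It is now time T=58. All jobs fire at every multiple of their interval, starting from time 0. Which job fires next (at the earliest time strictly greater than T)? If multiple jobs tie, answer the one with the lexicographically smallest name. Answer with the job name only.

Op 1: register job_A */6 -> active={job_A:*/6}
Op 2: register job_C */7 -> active={job_A:*/6, job_C:*/7}
Op 3: register job_B */10 -> active={job_A:*/6, job_B:*/10, job_C:*/7}
Op 4: unregister job_A -> active={job_B:*/10, job_C:*/7}
Op 5: unregister job_B -> active={job_C:*/7}
Op 6: unregister job_C -> active={}
Op 7: register job_C */10 -> active={job_C:*/10}
Op 8: unregister job_C -> active={}
Op 9: register job_C */19 -> active={job_C:*/19}
  job_C: interval 19, next fire after T=58 is 76
Earliest = 76, winner (lex tiebreak) = job_C

Answer: job_C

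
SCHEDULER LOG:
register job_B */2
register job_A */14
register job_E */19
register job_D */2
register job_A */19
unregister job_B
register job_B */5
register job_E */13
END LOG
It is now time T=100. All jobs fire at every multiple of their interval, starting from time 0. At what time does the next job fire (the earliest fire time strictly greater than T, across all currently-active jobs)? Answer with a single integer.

Op 1: register job_B */2 -> active={job_B:*/2}
Op 2: register job_A */14 -> active={job_A:*/14, job_B:*/2}
Op 3: register job_E */19 -> active={job_A:*/14, job_B:*/2, job_E:*/19}
Op 4: register job_D */2 -> active={job_A:*/14, job_B:*/2, job_D:*/2, job_E:*/19}
Op 5: register job_A */19 -> active={job_A:*/19, job_B:*/2, job_D:*/2, job_E:*/19}
Op 6: unregister job_B -> active={job_A:*/19, job_D:*/2, job_E:*/19}
Op 7: register job_B */5 -> active={job_A:*/19, job_B:*/5, job_D:*/2, job_E:*/19}
Op 8: register job_E */13 -> active={job_A:*/19, job_B:*/5, job_D:*/2, job_E:*/13}
  job_A: interval 19, next fire after T=100 is 114
  job_B: interval 5, next fire after T=100 is 105
  job_D: interval 2, next fire after T=100 is 102
  job_E: interval 13, next fire after T=100 is 104
Earliest fire time = 102 (job job_D)

Answer: 102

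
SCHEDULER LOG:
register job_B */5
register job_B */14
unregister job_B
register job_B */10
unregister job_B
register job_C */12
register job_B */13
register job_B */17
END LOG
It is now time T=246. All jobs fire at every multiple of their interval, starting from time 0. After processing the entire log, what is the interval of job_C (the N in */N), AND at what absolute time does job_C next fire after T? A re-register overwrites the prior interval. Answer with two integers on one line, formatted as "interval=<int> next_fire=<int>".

Answer: interval=12 next_fire=252

Derivation:
Op 1: register job_B */5 -> active={job_B:*/5}
Op 2: register job_B */14 -> active={job_B:*/14}
Op 3: unregister job_B -> active={}
Op 4: register job_B */10 -> active={job_B:*/10}
Op 5: unregister job_B -> active={}
Op 6: register job_C */12 -> active={job_C:*/12}
Op 7: register job_B */13 -> active={job_B:*/13, job_C:*/12}
Op 8: register job_B */17 -> active={job_B:*/17, job_C:*/12}
Final interval of job_C = 12
Next fire of job_C after T=246: (246//12+1)*12 = 252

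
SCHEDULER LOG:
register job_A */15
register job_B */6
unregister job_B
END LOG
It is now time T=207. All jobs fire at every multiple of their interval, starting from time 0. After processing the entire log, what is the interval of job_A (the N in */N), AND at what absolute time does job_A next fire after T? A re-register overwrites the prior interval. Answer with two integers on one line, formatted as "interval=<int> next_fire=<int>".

Answer: interval=15 next_fire=210

Derivation:
Op 1: register job_A */15 -> active={job_A:*/15}
Op 2: register job_B */6 -> active={job_A:*/15, job_B:*/6}
Op 3: unregister job_B -> active={job_A:*/15}
Final interval of job_A = 15
Next fire of job_A after T=207: (207//15+1)*15 = 210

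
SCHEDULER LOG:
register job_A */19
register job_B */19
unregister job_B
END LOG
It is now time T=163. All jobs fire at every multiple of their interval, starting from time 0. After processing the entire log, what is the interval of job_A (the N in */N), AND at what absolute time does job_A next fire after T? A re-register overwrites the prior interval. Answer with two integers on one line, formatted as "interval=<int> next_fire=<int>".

Answer: interval=19 next_fire=171

Derivation:
Op 1: register job_A */19 -> active={job_A:*/19}
Op 2: register job_B */19 -> active={job_A:*/19, job_B:*/19}
Op 3: unregister job_B -> active={job_A:*/19}
Final interval of job_A = 19
Next fire of job_A after T=163: (163//19+1)*19 = 171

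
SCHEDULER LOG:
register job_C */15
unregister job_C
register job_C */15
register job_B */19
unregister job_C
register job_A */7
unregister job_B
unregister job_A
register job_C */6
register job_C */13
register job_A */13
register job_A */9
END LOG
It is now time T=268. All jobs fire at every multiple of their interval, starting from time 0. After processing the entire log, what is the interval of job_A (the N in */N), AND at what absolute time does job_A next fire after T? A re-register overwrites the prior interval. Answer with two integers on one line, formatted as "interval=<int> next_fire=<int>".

Answer: interval=9 next_fire=270

Derivation:
Op 1: register job_C */15 -> active={job_C:*/15}
Op 2: unregister job_C -> active={}
Op 3: register job_C */15 -> active={job_C:*/15}
Op 4: register job_B */19 -> active={job_B:*/19, job_C:*/15}
Op 5: unregister job_C -> active={job_B:*/19}
Op 6: register job_A */7 -> active={job_A:*/7, job_B:*/19}
Op 7: unregister job_B -> active={job_A:*/7}
Op 8: unregister job_A -> active={}
Op 9: register job_C */6 -> active={job_C:*/6}
Op 10: register job_C */13 -> active={job_C:*/13}
Op 11: register job_A */13 -> active={job_A:*/13, job_C:*/13}
Op 12: register job_A */9 -> active={job_A:*/9, job_C:*/13}
Final interval of job_A = 9
Next fire of job_A after T=268: (268//9+1)*9 = 270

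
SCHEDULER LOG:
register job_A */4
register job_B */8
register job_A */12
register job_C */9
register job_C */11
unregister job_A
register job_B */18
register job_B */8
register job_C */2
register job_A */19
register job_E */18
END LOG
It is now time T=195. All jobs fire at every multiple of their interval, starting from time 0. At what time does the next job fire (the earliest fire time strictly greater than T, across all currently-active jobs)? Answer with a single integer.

Answer: 196

Derivation:
Op 1: register job_A */4 -> active={job_A:*/4}
Op 2: register job_B */8 -> active={job_A:*/4, job_B:*/8}
Op 3: register job_A */12 -> active={job_A:*/12, job_B:*/8}
Op 4: register job_C */9 -> active={job_A:*/12, job_B:*/8, job_C:*/9}
Op 5: register job_C */11 -> active={job_A:*/12, job_B:*/8, job_C:*/11}
Op 6: unregister job_A -> active={job_B:*/8, job_C:*/11}
Op 7: register job_B */18 -> active={job_B:*/18, job_C:*/11}
Op 8: register job_B */8 -> active={job_B:*/8, job_C:*/11}
Op 9: register job_C */2 -> active={job_B:*/8, job_C:*/2}
Op 10: register job_A */19 -> active={job_A:*/19, job_B:*/8, job_C:*/2}
Op 11: register job_E */18 -> active={job_A:*/19, job_B:*/8, job_C:*/2, job_E:*/18}
  job_A: interval 19, next fire after T=195 is 209
  job_B: interval 8, next fire after T=195 is 200
  job_C: interval 2, next fire after T=195 is 196
  job_E: interval 18, next fire after T=195 is 198
Earliest fire time = 196 (job job_C)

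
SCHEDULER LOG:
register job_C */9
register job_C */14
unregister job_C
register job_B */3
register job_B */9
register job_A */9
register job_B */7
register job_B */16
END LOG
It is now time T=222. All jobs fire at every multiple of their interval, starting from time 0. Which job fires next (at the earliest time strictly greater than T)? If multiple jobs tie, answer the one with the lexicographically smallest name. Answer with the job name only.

Op 1: register job_C */9 -> active={job_C:*/9}
Op 2: register job_C */14 -> active={job_C:*/14}
Op 3: unregister job_C -> active={}
Op 4: register job_B */3 -> active={job_B:*/3}
Op 5: register job_B */9 -> active={job_B:*/9}
Op 6: register job_A */9 -> active={job_A:*/9, job_B:*/9}
Op 7: register job_B */7 -> active={job_A:*/9, job_B:*/7}
Op 8: register job_B */16 -> active={job_A:*/9, job_B:*/16}
  job_A: interval 9, next fire after T=222 is 225
  job_B: interval 16, next fire after T=222 is 224
Earliest = 224, winner (lex tiebreak) = job_B

Answer: job_B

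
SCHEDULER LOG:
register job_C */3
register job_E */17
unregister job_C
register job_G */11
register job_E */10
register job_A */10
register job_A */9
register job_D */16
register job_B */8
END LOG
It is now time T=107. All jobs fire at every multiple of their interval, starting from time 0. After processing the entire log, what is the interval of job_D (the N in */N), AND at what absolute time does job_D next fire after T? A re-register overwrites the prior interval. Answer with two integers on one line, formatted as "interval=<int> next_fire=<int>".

Op 1: register job_C */3 -> active={job_C:*/3}
Op 2: register job_E */17 -> active={job_C:*/3, job_E:*/17}
Op 3: unregister job_C -> active={job_E:*/17}
Op 4: register job_G */11 -> active={job_E:*/17, job_G:*/11}
Op 5: register job_E */10 -> active={job_E:*/10, job_G:*/11}
Op 6: register job_A */10 -> active={job_A:*/10, job_E:*/10, job_G:*/11}
Op 7: register job_A */9 -> active={job_A:*/9, job_E:*/10, job_G:*/11}
Op 8: register job_D */16 -> active={job_A:*/9, job_D:*/16, job_E:*/10, job_G:*/11}
Op 9: register job_B */8 -> active={job_A:*/9, job_B:*/8, job_D:*/16, job_E:*/10, job_G:*/11}
Final interval of job_D = 16
Next fire of job_D after T=107: (107//16+1)*16 = 112

Answer: interval=16 next_fire=112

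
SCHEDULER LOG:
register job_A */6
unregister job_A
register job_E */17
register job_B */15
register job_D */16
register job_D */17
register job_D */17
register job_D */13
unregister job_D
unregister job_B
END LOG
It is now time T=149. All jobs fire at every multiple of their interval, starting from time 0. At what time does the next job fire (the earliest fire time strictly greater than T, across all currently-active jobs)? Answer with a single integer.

Answer: 153

Derivation:
Op 1: register job_A */6 -> active={job_A:*/6}
Op 2: unregister job_A -> active={}
Op 3: register job_E */17 -> active={job_E:*/17}
Op 4: register job_B */15 -> active={job_B:*/15, job_E:*/17}
Op 5: register job_D */16 -> active={job_B:*/15, job_D:*/16, job_E:*/17}
Op 6: register job_D */17 -> active={job_B:*/15, job_D:*/17, job_E:*/17}
Op 7: register job_D */17 -> active={job_B:*/15, job_D:*/17, job_E:*/17}
Op 8: register job_D */13 -> active={job_B:*/15, job_D:*/13, job_E:*/17}
Op 9: unregister job_D -> active={job_B:*/15, job_E:*/17}
Op 10: unregister job_B -> active={job_E:*/17}
  job_E: interval 17, next fire after T=149 is 153
Earliest fire time = 153 (job job_E)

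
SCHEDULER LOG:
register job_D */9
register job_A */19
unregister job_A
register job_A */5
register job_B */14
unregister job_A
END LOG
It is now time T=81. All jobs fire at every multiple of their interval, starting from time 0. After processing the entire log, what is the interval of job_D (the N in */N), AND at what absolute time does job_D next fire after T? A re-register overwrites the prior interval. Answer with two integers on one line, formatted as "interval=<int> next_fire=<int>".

Op 1: register job_D */9 -> active={job_D:*/9}
Op 2: register job_A */19 -> active={job_A:*/19, job_D:*/9}
Op 3: unregister job_A -> active={job_D:*/9}
Op 4: register job_A */5 -> active={job_A:*/5, job_D:*/9}
Op 5: register job_B */14 -> active={job_A:*/5, job_B:*/14, job_D:*/9}
Op 6: unregister job_A -> active={job_B:*/14, job_D:*/9}
Final interval of job_D = 9
Next fire of job_D after T=81: (81//9+1)*9 = 90

Answer: interval=9 next_fire=90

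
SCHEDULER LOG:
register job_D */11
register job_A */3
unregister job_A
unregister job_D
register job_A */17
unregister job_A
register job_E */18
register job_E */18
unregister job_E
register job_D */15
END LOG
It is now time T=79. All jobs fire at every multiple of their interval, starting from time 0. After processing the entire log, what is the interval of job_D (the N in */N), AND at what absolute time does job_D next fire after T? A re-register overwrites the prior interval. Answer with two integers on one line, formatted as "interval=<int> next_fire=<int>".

Op 1: register job_D */11 -> active={job_D:*/11}
Op 2: register job_A */3 -> active={job_A:*/3, job_D:*/11}
Op 3: unregister job_A -> active={job_D:*/11}
Op 4: unregister job_D -> active={}
Op 5: register job_A */17 -> active={job_A:*/17}
Op 6: unregister job_A -> active={}
Op 7: register job_E */18 -> active={job_E:*/18}
Op 8: register job_E */18 -> active={job_E:*/18}
Op 9: unregister job_E -> active={}
Op 10: register job_D */15 -> active={job_D:*/15}
Final interval of job_D = 15
Next fire of job_D after T=79: (79//15+1)*15 = 90

Answer: interval=15 next_fire=90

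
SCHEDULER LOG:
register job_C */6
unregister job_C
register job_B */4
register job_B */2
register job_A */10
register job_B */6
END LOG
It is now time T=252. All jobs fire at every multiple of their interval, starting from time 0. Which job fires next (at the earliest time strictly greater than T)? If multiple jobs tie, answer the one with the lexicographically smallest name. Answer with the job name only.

Answer: job_B

Derivation:
Op 1: register job_C */6 -> active={job_C:*/6}
Op 2: unregister job_C -> active={}
Op 3: register job_B */4 -> active={job_B:*/4}
Op 4: register job_B */2 -> active={job_B:*/2}
Op 5: register job_A */10 -> active={job_A:*/10, job_B:*/2}
Op 6: register job_B */6 -> active={job_A:*/10, job_B:*/6}
  job_A: interval 10, next fire after T=252 is 260
  job_B: interval 6, next fire after T=252 is 258
Earliest = 258, winner (lex tiebreak) = job_B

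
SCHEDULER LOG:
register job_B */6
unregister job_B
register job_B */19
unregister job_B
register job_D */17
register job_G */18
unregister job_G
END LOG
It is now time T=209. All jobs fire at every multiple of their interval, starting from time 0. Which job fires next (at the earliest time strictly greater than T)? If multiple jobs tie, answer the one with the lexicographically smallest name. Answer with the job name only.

Op 1: register job_B */6 -> active={job_B:*/6}
Op 2: unregister job_B -> active={}
Op 3: register job_B */19 -> active={job_B:*/19}
Op 4: unregister job_B -> active={}
Op 5: register job_D */17 -> active={job_D:*/17}
Op 6: register job_G */18 -> active={job_D:*/17, job_G:*/18}
Op 7: unregister job_G -> active={job_D:*/17}
  job_D: interval 17, next fire after T=209 is 221
Earliest = 221, winner (lex tiebreak) = job_D

Answer: job_D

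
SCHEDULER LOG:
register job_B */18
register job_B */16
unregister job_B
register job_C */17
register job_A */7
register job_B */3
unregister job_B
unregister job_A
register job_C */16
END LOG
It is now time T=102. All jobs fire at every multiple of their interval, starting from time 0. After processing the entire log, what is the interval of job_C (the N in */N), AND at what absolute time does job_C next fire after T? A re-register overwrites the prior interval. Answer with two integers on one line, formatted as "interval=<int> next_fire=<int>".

Op 1: register job_B */18 -> active={job_B:*/18}
Op 2: register job_B */16 -> active={job_B:*/16}
Op 3: unregister job_B -> active={}
Op 4: register job_C */17 -> active={job_C:*/17}
Op 5: register job_A */7 -> active={job_A:*/7, job_C:*/17}
Op 6: register job_B */3 -> active={job_A:*/7, job_B:*/3, job_C:*/17}
Op 7: unregister job_B -> active={job_A:*/7, job_C:*/17}
Op 8: unregister job_A -> active={job_C:*/17}
Op 9: register job_C */16 -> active={job_C:*/16}
Final interval of job_C = 16
Next fire of job_C after T=102: (102//16+1)*16 = 112

Answer: interval=16 next_fire=112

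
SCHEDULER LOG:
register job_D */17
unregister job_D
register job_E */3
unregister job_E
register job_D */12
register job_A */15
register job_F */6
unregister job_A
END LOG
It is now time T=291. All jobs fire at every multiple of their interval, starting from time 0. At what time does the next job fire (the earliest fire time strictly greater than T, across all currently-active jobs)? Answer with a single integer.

Answer: 294

Derivation:
Op 1: register job_D */17 -> active={job_D:*/17}
Op 2: unregister job_D -> active={}
Op 3: register job_E */3 -> active={job_E:*/3}
Op 4: unregister job_E -> active={}
Op 5: register job_D */12 -> active={job_D:*/12}
Op 6: register job_A */15 -> active={job_A:*/15, job_D:*/12}
Op 7: register job_F */6 -> active={job_A:*/15, job_D:*/12, job_F:*/6}
Op 8: unregister job_A -> active={job_D:*/12, job_F:*/6}
  job_D: interval 12, next fire after T=291 is 300
  job_F: interval 6, next fire after T=291 is 294
Earliest fire time = 294 (job job_F)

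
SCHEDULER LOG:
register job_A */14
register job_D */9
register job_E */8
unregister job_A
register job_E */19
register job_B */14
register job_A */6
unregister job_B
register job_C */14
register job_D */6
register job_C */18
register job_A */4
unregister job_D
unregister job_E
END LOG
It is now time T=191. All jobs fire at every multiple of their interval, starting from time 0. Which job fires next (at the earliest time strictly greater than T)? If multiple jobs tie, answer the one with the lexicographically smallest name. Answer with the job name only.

Op 1: register job_A */14 -> active={job_A:*/14}
Op 2: register job_D */9 -> active={job_A:*/14, job_D:*/9}
Op 3: register job_E */8 -> active={job_A:*/14, job_D:*/9, job_E:*/8}
Op 4: unregister job_A -> active={job_D:*/9, job_E:*/8}
Op 5: register job_E */19 -> active={job_D:*/9, job_E:*/19}
Op 6: register job_B */14 -> active={job_B:*/14, job_D:*/9, job_E:*/19}
Op 7: register job_A */6 -> active={job_A:*/6, job_B:*/14, job_D:*/9, job_E:*/19}
Op 8: unregister job_B -> active={job_A:*/6, job_D:*/9, job_E:*/19}
Op 9: register job_C */14 -> active={job_A:*/6, job_C:*/14, job_D:*/9, job_E:*/19}
Op 10: register job_D */6 -> active={job_A:*/6, job_C:*/14, job_D:*/6, job_E:*/19}
Op 11: register job_C */18 -> active={job_A:*/6, job_C:*/18, job_D:*/6, job_E:*/19}
Op 12: register job_A */4 -> active={job_A:*/4, job_C:*/18, job_D:*/6, job_E:*/19}
Op 13: unregister job_D -> active={job_A:*/4, job_C:*/18, job_E:*/19}
Op 14: unregister job_E -> active={job_A:*/4, job_C:*/18}
  job_A: interval 4, next fire after T=191 is 192
  job_C: interval 18, next fire after T=191 is 198
Earliest = 192, winner (lex tiebreak) = job_A

Answer: job_A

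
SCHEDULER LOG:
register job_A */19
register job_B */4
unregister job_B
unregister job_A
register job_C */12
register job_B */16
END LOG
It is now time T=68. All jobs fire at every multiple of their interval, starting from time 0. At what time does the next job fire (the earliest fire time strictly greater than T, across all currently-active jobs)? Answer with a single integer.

Answer: 72

Derivation:
Op 1: register job_A */19 -> active={job_A:*/19}
Op 2: register job_B */4 -> active={job_A:*/19, job_B:*/4}
Op 3: unregister job_B -> active={job_A:*/19}
Op 4: unregister job_A -> active={}
Op 5: register job_C */12 -> active={job_C:*/12}
Op 6: register job_B */16 -> active={job_B:*/16, job_C:*/12}
  job_B: interval 16, next fire after T=68 is 80
  job_C: interval 12, next fire after T=68 is 72
Earliest fire time = 72 (job job_C)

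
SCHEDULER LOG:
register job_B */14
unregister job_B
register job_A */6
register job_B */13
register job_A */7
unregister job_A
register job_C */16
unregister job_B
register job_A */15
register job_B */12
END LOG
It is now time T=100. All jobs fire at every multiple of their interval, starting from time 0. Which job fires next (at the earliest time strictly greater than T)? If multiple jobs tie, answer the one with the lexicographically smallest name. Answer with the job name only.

Answer: job_A

Derivation:
Op 1: register job_B */14 -> active={job_B:*/14}
Op 2: unregister job_B -> active={}
Op 3: register job_A */6 -> active={job_A:*/6}
Op 4: register job_B */13 -> active={job_A:*/6, job_B:*/13}
Op 5: register job_A */7 -> active={job_A:*/7, job_B:*/13}
Op 6: unregister job_A -> active={job_B:*/13}
Op 7: register job_C */16 -> active={job_B:*/13, job_C:*/16}
Op 8: unregister job_B -> active={job_C:*/16}
Op 9: register job_A */15 -> active={job_A:*/15, job_C:*/16}
Op 10: register job_B */12 -> active={job_A:*/15, job_B:*/12, job_C:*/16}
  job_A: interval 15, next fire after T=100 is 105
  job_B: interval 12, next fire after T=100 is 108
  job_C: interval 16, next fire after T=100 is 112
Earliest = 105, winner (lex tiebreak) = job_A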